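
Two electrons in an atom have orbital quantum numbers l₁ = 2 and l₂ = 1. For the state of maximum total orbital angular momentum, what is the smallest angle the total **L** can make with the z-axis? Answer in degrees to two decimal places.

θ_min ≈ 30.00°

Angular momentum addition gives L = |l₁ − l₂|, …, l₁ + l₂.
So L can be 1, 2, 3.
The maximum is L = 3, with |L_tot| = ℏ√(3·4) = 2√3 ℏ.
The minimum angle with z is arccos(3/√12) ≈ 30.00°.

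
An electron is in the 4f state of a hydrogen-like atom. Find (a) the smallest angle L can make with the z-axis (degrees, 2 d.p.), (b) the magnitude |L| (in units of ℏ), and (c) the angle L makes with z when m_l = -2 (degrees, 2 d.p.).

The 4f subshell has l = 3.
cos θ_min = 3/√12, so θ_min ≈ 30.00°.
|L| = ℏ√(3·4) = 2√3 ℏ ≈ 3.464ℏ.
For m_l = -2: cos θ = -2/√12, θ ≈ 125.26°.

θ_min ≈ 30.00°; |L| = 2√3 ℏ ≈ 3.464ℏ; θ(m_l=-2) ≈ 125.26°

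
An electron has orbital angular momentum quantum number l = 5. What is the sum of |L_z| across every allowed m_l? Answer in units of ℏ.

m_l ∈ {-5, -4, -3, -2, -1, 0, 1, 2, 3, 4, 5}.
Σ|m_l| = l(l+1) = 30.

Σ|L_z| = 30 ℏ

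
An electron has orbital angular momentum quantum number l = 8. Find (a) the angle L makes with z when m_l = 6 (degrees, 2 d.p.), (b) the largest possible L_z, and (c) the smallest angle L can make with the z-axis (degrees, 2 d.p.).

For m_l = 6: cos θ = 6/√72, θ ≈ 45.00°.
L_z,max = lℏ = 8ℏ.
cos θ_min = 8/√72, so θ_min ≈ 19.47°.

θ(m_l=6) ≈ 45.00°; L_z,max = 8ℏ; θ_min ≈ 19.47°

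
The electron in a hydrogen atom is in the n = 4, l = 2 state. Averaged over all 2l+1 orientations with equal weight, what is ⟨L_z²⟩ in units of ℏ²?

m_l ∈ {-2, -1, 0, 1, 2}.
⟨L_z²⟩ = ℏ²·l(l+1)/3 = 2ℏ².

⟨L_z²⟩ = 2 ℏ²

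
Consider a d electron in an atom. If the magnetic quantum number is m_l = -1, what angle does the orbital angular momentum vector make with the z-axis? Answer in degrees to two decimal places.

A d state has l = 2.
|L|² = l(l+1)ℏ² = 6ℏ², so |L| = √6 ℏ.
L_z = m_l ℏ = −1ℏ.
cos θ = L_z/|L| = -1/√6, so θ ≈ 114.09°.

θ ≈ 114.09°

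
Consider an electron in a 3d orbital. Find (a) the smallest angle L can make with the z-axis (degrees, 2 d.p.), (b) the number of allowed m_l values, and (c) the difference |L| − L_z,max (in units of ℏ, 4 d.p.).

θ_min ≈ 35.26°; 5 values; |L|−L_z,max ≈ 0.4495ℏ

For 3d, l = 2.
cos θ_min = 2/√6, so θ_min ≈ 35.26°.
There are 2l+1 = 5 values of m_l.
|L| − L_z,max = (√6 − 2)ℏ ≈ 0.4495ℏ.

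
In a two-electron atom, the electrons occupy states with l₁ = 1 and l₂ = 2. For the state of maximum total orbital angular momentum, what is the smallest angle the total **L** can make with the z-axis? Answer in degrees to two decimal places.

θ_min ≈ 30.00°

L runs from |1 − 2| = 1 to 1 + 2 = 3.
Allowed values: L = 1, 2, 3.
The maximum is L = 3, with |L_tot| = ℏ√(3·4) = 2√3 ℏ.
The minimum angle with z is arccos(3/√12) ≈ 30.00°.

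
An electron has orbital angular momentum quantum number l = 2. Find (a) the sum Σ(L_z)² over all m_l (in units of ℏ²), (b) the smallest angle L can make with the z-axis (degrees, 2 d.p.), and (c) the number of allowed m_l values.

Σ m_l² = 10, so Σ(L_z)² = 10 ℏ².
cos θ_min = 2/√6, so θ_min ≈ 35.26°.
There are 2l+1 = 5 values of m_l.

Σ(L_z)² = 10 ℏ²; θ_min ≈ 35.26°; 5 values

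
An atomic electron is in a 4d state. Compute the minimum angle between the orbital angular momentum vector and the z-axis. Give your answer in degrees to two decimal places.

The 4d subshell has l = 2.
|L|² = l(l+1)ℏ² = 6ℏ², so |L| = √6 ℏ.
The smallest angle corresponds to the largest L_z, i.e. m_l = l = 2, giving L_z = 2ℏ.
cos θ_min = 2/√6, so θ_min ≈ 35.26°.

θ_min ≈ 35.26°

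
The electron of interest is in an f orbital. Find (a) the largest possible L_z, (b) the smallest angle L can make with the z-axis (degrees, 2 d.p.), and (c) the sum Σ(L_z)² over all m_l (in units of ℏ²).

The letter f corresponds to l = 3.
L_z,max = lℏ = 3ℏ.
cos θ_min = 3/√12, so θ_min ≈ 30.00°.
Σ m_l² = 28, so Σ(L_z)² = 28 ℏ².

L_z,max = 3ℏ; θ_min ≈ 30.00°; Σ(L_z)² = 28 ℏ²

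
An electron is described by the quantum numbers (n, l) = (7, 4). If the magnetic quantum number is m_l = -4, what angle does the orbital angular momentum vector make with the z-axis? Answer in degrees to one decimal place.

|L| = ℏ√(l(l+1)) = 2√5 ℏ.
L_z = m_l ℏ = −4ℏ.
cos θ = L_z/|L| = -4/√20, so θ ≈ 153.4°.

θ ≈ 153.4°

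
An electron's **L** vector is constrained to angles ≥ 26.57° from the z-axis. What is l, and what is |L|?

l = 4, |L| = 2√5 ℏ ≈ 4.472ℏ

cos θ_min = l/√(l(l+1)) = √(l/(l+1)), so l/(l+1) = cos²(26.57°) = 0.7999.
l = cos²θ/sin²θ ≈ 4.
Then |L| = ℏ√(4·5) = 2√5 ℏ.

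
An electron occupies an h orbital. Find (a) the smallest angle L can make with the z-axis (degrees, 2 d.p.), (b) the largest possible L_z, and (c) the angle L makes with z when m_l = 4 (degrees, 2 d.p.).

θ_min ≈ 24.09°; L_z,max = 5ℏ; θ(m_l=4) ≈ 43.09°

The letter h corresponds to l = 5.
cos θ_min = 5/√30, so θ_min ≈ 24.09°.
L_z,max = lℏ = 5ℏ.
For m_l = 4: cos θ = 4/√30, θ ≈ 43.09°.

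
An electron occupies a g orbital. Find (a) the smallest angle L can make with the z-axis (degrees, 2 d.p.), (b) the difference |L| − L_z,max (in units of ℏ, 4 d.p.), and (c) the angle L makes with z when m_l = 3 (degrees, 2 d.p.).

For a g orbital, l = 4.
cos θ_min = 4/√20, so θ_min ≈ 26.57°.
|L| − L_z,max = (2√5 − 4)ℏ ≈ 0.4721ℏ.
For m_l = 3: cos θ = 3/√20, θ ≈ 47.87°.

θ_min ≈ 26.57°; |L|−L_z,max ≈ 0.4721ℏ; θ(m_l=3) ≈ 47.87°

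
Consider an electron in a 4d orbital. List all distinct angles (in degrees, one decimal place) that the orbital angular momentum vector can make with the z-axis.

θ ∈ {35.3°, 65.9°, 90.0°, 114.1°, 144.7°}

The 4d subshell has l = 2.
|L| = √(l(l+1)) ℏ = √6 ℏ.
cos θ = m_l/√6 for each m_l ∈ {-2, -1, 0, 1, 2}.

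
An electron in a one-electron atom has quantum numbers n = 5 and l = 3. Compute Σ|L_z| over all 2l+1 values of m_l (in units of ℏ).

m_l runs from −3 to 3, i.e. {-3, -2, -1, 0, 1, 2, 3}.
Σ|m_l| = l(l+1) = 12.

Σ|L_z| = 12 ℏ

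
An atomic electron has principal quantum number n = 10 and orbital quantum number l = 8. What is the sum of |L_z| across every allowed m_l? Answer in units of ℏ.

The allowed m_l values are -8, -7, -6, -5, -4, -3, -2, -1, 0, 1, 2, 3, 4, 5, 6, 7, 8.
Σ|m_l| = l(l+1) = 72.

Σ|L_z| = 72 ℏ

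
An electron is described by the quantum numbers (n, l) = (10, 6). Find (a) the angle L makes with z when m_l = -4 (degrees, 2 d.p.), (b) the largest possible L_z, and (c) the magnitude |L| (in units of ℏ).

For m_l = -4: cos θ = -4/√42, θ ≈ 128.11°.
L_z,max = lℏ = 6ℏ.
|L| = ℏ√(6·7) = √42 ℏ ≈ 6.481ℏ.

θ(m_l=-4) ≈ 128.11°; L_z,max = 6ℏ; |L| = √42 ℏ ≈ 6.481ℏ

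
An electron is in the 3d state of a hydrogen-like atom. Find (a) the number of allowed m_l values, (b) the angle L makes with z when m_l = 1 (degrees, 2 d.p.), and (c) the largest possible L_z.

5 values; θ(m_l=1) ≈ 65.91°; L_z,max = 2ℏ

3d means n = 3, l = 2.
There are 2l+1 = 5 values of m_l.
For m_l = 1: cos θ = 1/√6, θ ≈ 65.91°.
L_z,max = lℏ = 2ℏ.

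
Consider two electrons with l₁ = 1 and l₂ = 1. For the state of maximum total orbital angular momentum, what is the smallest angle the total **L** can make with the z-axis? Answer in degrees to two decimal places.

Angular momentum addition gives L = |l₁ − l₂|, …, l₁ + l₂.
L ∈ {0, 1, 2}.
The maximum is L = 2, with |L_tot| = ℏ√(2·3) = √6 ℏ.
The minimum angle with z is arccos(2/√6) ≈ 35.26°.

θ_min ≈ 35.26°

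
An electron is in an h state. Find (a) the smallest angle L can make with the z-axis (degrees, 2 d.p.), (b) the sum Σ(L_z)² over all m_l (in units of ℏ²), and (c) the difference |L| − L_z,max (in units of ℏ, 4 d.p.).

θ_min ≈ 24.09°; Σ(L_z)² = 110 ℏ²; |L|−L_z,max ≈ 0.4772ℏ

An h state has l = 5.
cos θ_min = 5/√30, so θ_min ≈ 24.09°.
Σ m_l² = 110, so Σ(L_z)² = 110 ℏ².
|L| − L_z,max = (√30 − 5)ℏ ≈ 0.4772ℏ.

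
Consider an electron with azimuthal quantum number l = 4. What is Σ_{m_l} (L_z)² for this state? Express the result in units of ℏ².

Σ(L_z)² = 60 ℏ²

m_l ∈ {-4, -3, -2, -1, 0, 1, 2, 3, 4}.
Σ m_l² = l(l+1)(2l+1)/3 = 4·5·9/3 = 60.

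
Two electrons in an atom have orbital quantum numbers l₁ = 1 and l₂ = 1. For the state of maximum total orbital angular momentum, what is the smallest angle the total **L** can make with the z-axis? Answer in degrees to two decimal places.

By the triangle rule, |l₁ − l₂| ≤ L ≤ l₁ + l₂.
So L can be 0, 1, 2.
The maximum is L = 2, with |L_tot| = ℏ√(2·3) = √6 ℏ.
The minimum angle with z is arccos(2/√6) ≈ 35.26°.

θ_min ≈ 35.26°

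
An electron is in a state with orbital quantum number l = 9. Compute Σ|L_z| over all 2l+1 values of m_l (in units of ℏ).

Σ|L_z| = 90 ℏ

m_l ∈ {-9, -8, -7, -6, -5, -4, -3, -2, -1, 0, 1, 2, 3, 4, 5, 6, 7, 8, 9}.
Σ|m_l| = 2·9(9+1)/2 = 90.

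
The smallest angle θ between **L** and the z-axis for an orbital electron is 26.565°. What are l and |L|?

l = 4, |L| = 2√5 ℏ ≈ 4.472ℏ

cos θ_min = l/√(l(l+1)) = √(l/(l+1)), so l/(l+1) = cos²(26.565°) = 0.8000.
Thus l = 0.8000/(1 − 0.8000) ≈ 4.
Then |L| = ℏ√(4·5) = 2√5 ℏ.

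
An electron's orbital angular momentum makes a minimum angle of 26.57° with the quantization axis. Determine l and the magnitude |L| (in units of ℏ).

l = 4, |L| = 2√5 ℏ ≈ 4.472ℏ

At minimum angle, m_l = l, so cos θ = l/√(l(l+1)); cos²θ = l/(l+1) = 0.7999.
Thus l = 0.7999/(1 − 0.7999) ≈ 4.
Then |L| = ℏ√(4·5) = 2√5 ℏ.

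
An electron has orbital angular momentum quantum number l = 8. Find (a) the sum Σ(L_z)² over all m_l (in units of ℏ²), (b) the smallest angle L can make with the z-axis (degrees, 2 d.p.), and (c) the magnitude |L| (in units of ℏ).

Σ(L_z)² = 408 ℏ²; θ_min ≈ 19.47°; |L| = 6√2 ℏ ≈ 8.485ℏ

Σ m_l² = 408, so Σ(L_z)² = 408 ℏ².
cos θ_min = 8/√72, so θ_min ≈ 19.47°.
|L| = ℏ√(8·9) = 6√2 ℏ ≈ 8.485ℏ.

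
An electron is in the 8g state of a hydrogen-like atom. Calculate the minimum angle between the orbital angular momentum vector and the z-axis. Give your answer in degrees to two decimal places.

θ_min ≈ 26.57°

For 8g, l = 4.
|L| = √(l(l+1)) ℏ = 2√5 ℏ.
The smallest angle corresponds to the largest L_z, i.e. m_l = l = 4, giving L_z = 4ℏ.
cos θ_min = 4/√20, so θ_min ≈ 26.57°.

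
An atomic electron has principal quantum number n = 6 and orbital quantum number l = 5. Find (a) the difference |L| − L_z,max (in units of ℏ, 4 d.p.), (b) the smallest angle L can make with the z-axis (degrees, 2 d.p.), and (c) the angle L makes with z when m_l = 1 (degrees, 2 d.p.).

|L|−L_z,max ≈ 0.4772ℏ; θ_min ≈ 24.09°; θ(m_l=1) ≈ 79.48°

|L| − L_z,max = (√30 − 5)ℏ ≈ 0.4772ℏ.
cos θ_min = 5/√30, so θ_min ≈ 24.09°.
For m_l = 1: cos θ = 1/√30, θ ≈ 79.48°.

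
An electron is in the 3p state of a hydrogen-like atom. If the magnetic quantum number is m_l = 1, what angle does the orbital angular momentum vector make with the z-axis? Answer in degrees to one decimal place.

For 3p, l = 1.
|L|² = l(l+1)ℏ² = 2ℏ², so |L| = √2 ℏ.
L_z = m_l ℏ = 1ℏ.
cos θ = L_z/|L| = 1/√2, so θ ≈ 45.0°.

θ ≈ 45.0°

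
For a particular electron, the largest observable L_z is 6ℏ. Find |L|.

The maximum L_z equals lℏ, giving l = 6.
|L| = √(l(l+1)) ℏ = √42 ℏ.

|L| = √42 ℏ ≈ 6.481ℏ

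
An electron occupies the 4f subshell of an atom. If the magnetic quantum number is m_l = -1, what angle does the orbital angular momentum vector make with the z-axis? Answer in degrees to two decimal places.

θ ≈ 106.78°

The 4f subshell has l = 3.
|L|² = l(l+1)ℏ² = 12ℏ², so |L| = 2√3 ℏ.
L_z = m_l ℏ = −1ℏ.
cos θ = L_z/|L| = -1/√12, so θ ≈ 106.78°.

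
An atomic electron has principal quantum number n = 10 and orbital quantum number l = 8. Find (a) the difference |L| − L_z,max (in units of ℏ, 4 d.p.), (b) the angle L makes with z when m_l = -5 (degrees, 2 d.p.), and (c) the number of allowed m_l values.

|L| − L_z,max = (6√2 − 8)ℏ ≈ 0.4853ℏ.
For m_l = -5: cos θ = -5/√72, θ ≈ 126.10°.
There are 2l+1 = 17 values of m_l.

|L|−L_z,max ≈ 0.4853ℏ; θ(m_l=-5) ≈ 126.10°; 17 values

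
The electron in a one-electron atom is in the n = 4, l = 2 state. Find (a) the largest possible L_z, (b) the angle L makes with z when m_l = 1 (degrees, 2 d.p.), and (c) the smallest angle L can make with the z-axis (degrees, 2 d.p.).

L_z,max = 2ℏ; θ(m_l=1) ≈ 65.91°; θ_min ≈ 35.26°

L_z,max = lℏ = 2ℏ.
For m_l = 1: cos θ = 1/√6, θ ≈ 65.91°.
cos θ_min = 2/√6, so θ_min ≈ 35.26°.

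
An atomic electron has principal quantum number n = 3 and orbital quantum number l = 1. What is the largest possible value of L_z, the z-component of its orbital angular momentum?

L_z = m_l ℏ with m_l ∈ {−1, …, 1}; the maximum is m_l = 1.

L_z,max = 1ℏ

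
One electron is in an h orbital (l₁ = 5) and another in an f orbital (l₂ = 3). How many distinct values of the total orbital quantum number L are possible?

The total orbital quantum number L ranges from |l₁ − l₂| to l₁ + l₂ in integer steps.
Allowed values: L = 2, 3, 4, 5, 6, 7, 8.
That is 7 values.

7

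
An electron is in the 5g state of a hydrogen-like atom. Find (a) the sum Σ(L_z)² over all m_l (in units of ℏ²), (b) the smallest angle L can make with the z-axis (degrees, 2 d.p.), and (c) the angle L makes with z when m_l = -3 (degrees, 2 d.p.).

Σ(L_z)² = 60 ℏ²; θ_min ≈ 26.57°; θ(m_l=-3) ≈ 132.13°

5g means n = 5, l = 4.
Σ m_l² = 60, so Σ(L_z)² = 60 ℏ².
cos θ_min = 4/√20, so θ_min ≈ 26.57°.
For m_l = -3: cos θ = -3/√20, θ ≈ 132.13°.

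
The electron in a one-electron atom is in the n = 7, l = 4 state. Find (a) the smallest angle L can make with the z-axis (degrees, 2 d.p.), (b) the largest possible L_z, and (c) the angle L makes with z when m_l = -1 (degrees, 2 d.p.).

θ_min ≈ 26.57°; L_z,max = 4ℏ; θ(m_l=-1) ≈ 102.92°

cos θ_min = 4/√20, so θ_min ≈ 26.57°.
L_z,max = lℏ = 4ℏ.
For m_l = -1: cos θ = -1/√20, θ ≈ 102.92°.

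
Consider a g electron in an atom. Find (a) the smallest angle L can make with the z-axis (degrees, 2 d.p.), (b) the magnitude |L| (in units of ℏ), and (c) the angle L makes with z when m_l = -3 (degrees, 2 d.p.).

θ_min ≈ 26.57°; |L| = 2√5 ℏ ≈ 4.472ℏ; θ(m_l=-3) ≈ 132.13°

The letter g corresponds to l = 4.
cos θ_min = 4/√20, so θ_min ≈ 26.57°.
|L| = ℏ√(4·5) = 2√5 ℏ ≈ 4.472ℏ.
For m_l = -3: cos θ = -3/√20, θ ≈ 132.13°.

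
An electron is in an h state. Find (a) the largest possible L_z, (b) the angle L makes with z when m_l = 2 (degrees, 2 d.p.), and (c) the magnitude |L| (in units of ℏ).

L_z,max = 5ℏ; θ(m_l=2) ≈ 68.58°; |L| = √30 ℏ ≈ 5.477ℏ

An h state has l = 5.
L_z,max = lℏ = 5ℏ.
For m_l = 2: cos θ = 2/√30, θ ≈ 68.58°.
|L| = ℏ√(5·6) = √30 ℏ ≈ 5.477ℏ.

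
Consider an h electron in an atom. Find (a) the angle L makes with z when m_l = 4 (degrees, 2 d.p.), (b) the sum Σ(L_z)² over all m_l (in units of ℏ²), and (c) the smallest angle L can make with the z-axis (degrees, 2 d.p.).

θ(m_l=4) ≈ 43.09°; Σ(L_z)² = 110 ℏ²; θ_min ≈ 24.09°

An h state has l = 5.
For m_l = 4: cos θ = 4/√30, θ ≈ 43.09°.
Σ m_l² = 110, so Σ(L_z)² = 110 ℏ².
cos θ_min = 5/√30, so θ_min ≈ 24.09°.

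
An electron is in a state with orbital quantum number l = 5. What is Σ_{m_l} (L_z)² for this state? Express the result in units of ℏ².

Σ(L_z)² = 110 ℏ²

m_l ∈ {-5, -4, -3, -2, -1, 0, 1, 2, 3, 4, 5}.
Σ m_l² = l(l+1)(2l+1)/3 = 5·6·11/3 = 110.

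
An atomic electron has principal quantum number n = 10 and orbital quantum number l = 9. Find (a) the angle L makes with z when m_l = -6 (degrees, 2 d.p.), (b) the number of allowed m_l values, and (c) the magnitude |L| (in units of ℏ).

For m_l = -6: cos θ = -6/√90, θ ≈ 129.23°.
There are 2l+1 = 19 values of m_l.
|L| = ℏ√(9·10) = 3√10 ℏ ≈ 9.487ℏ.

θ(m_l=-6) ≈ 129.23°; 19 values; |L| = 3√10 ℏ ≈ 9.487ℏ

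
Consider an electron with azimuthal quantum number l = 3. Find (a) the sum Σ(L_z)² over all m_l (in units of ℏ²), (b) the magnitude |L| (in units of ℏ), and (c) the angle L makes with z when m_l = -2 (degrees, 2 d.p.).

Σ(L_z)² = 28 ℏ²; |L| = 2√3 ℏ ≈ 3.464ℏ; θ(m_l=-2) ≈ 125.26°

Σ m_l² = 28, so Σ(L_z)² = 28 ℏ².
|L| = ℏ√(3·4) = 2√3 ℏ ≈ 3.464ℏ.
For m_l = -2: cos θ = -2/√12, θ ≈ 125.26°.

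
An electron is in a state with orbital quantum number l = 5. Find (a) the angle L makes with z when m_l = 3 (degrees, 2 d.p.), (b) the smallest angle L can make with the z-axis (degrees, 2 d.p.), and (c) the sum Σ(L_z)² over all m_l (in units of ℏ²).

For m_l = 3: cos θ = 3/√30, θ ≈ 56.79°.
cos θ_min = 5/√30, so θ_min ≈ 24.09°.
Σ m_l² = 110, so Σ(L_z)² = 110 ℏ².

θ(m_l=3) ≈ 56.79°; θ_min ≈ 24.09°; Σ(L_z)² = 110 ℏ²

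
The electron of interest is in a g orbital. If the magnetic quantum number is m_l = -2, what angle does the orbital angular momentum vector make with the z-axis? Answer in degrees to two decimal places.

For a g orbital, l = 4.
|L| = √(l(l+1)) ℏ = 2√5 ℏ.
L_z = m_l ℏ = −2ℏ.
cos θ = L_z/|L| = -2/√20, so θ ≈ 116.57°.

θ ≈ 116.57°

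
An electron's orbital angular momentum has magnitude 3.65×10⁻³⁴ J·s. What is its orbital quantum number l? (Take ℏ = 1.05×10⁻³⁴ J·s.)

|L|/ℏ = (3.65×10⁻³⁴)/(1.05×10⁻³⁴) ≈ 3.476.
(|L|/ℏ)² = l(l+1) ≈ 12.08 ⇒ l = 3.

l = 3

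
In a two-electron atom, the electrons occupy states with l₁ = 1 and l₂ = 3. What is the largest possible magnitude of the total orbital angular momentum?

|L_tot|_max = 2√5 ℏ ≈ 4.472ℏ

The total orbital quantum number L ranges from |l₁ − l₂| to l₁ + l₂ in integer steps.
L ∈ {2, 3, 4}.
The largest magnitude corresponds to L = 4: |L_tot| = ℏ√(4·5) = 2√5 ℏ.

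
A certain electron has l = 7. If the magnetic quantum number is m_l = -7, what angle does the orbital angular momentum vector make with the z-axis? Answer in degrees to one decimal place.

θ ≈ 159.3°

|L|² = l(l+1)ℏ² = 56ℏ², so |L| = 2√14 ℏ.
L_z = m_l ℏ = −7ℏ.
cos θ = L_z/|L| = -7/√56, so θ ≈ 159.3°.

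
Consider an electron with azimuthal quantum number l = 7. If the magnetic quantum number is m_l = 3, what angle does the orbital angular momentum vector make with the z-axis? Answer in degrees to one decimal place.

θ ≈ 66.4°

|L| = ℏ√(l(l+1)) = 2√14 ℏ.
L_z = m_l ℏ = 3ℏ.
cos θ = L_z/|L| = 3/√56, so θ ≈ 66.4°.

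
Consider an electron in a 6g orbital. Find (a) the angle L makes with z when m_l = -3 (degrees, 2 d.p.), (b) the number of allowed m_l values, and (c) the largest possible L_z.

6g means n = 6, l = 4.
For m_l = -3: cos θ = -3/√20, θ ≈ 132.13°.
There are 2l+1 = 9 values of m_l.
L_z,max = lℏ = 4ℏ.

θ(m_l=-3) ≈ 132.13°; 9 values; L_z,max = 4ℏ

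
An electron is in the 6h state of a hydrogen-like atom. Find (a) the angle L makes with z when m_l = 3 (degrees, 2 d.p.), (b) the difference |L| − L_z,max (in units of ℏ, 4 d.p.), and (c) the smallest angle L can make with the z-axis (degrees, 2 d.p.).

θ(m_l=3) ≈ 56.79°; |L|−L_z,max ≈ 0.4772ℏ; θ_min ≈ 24.09°

The 6h subshell has l = 5.
For m_l = 3: cos θ = 3/√30, θ ≈ 56.79°.
|L| − L_z,max = (√30 − 5)ℏ ≈ 0.4772ℏ.
cos θ_min = 5/√30, so θ_min ≈ 24.09°.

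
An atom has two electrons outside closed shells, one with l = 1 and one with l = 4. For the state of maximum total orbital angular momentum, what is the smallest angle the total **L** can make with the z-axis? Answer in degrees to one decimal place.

The total orbital quantum number L ranges from |l₁ − l₂| to l₁ + l₂ in integer steps.
So L can be 3, 4, 5.
The maximum is L = 5, with |L_tot| = ℏ√(5·6) = √30 ℏ.
The minimum angle with z is arccos(5/√30) ≈ 24.1°.

θ_min ≈ 24.1°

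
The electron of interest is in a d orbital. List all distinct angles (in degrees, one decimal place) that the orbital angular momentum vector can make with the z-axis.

θ ∈ {35.3°, 65.9°, 90.0°, 114.1°, 144.7°}

A d state has l = 2.
|L| = ℏ√(l(l+1)) = √6 ℏ.
cos θ = m_l/√6 for each m_l ∈ {-2, -1, 0, 1, 2}.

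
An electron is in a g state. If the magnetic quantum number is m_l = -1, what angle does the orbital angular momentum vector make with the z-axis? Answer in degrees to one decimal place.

θ ≈ 102.9°

A g state has l = 4.
|L|² = l(l+1)ℏ² = 20ℏ², so |L| = 2√5 ℏ.
L_z = m_l ℏ = −1ℏ.
cos θ = L_z/|L| = -1/√20, so θ ≈ 102.9°.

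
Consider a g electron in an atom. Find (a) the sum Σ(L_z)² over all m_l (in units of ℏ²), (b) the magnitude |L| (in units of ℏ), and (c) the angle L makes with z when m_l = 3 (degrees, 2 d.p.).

For a g orbital, l = 4.
Σ m_l² = 60, so Σ(L_z)² = 60 ℏ².
|L| = ℏ√(4·5) = 2√5 ℏ ≈ 4.472ℏ.
For m_l = 3: cos θ = 3/√20, θ ≈ 47.87°.

Σ(L_z)² = 60 ℏ²; |L| = 2√5 ℏ ≈ 4.472ℏ; θ(m_l=3) ≈ 47.87°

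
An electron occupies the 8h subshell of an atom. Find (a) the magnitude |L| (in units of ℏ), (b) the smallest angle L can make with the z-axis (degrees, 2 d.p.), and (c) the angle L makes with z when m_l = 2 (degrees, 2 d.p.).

|L| = √30 ℏ ≈ 5.477ℏ; θ_min ≈ 24.09°; θ(m_l=2) ≈ 68.58°

The 8h subshell has l = 5.
|L| = ℏ√(5·6) = √30 ℏ ≈ 5.477ℏ.
cos θ_min = 5/√30, so θ_min ≈ 24.09°.
For m_l = 2: cos θ = 2/√30, θ ≈ 68.58°.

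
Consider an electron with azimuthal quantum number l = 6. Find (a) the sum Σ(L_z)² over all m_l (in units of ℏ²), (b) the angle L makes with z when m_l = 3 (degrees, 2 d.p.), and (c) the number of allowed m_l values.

Σ m_l² = 182, so Σ(L_z)² = 182 ℏ².
For m_l = 3: cos θ = 3/√42, θ ≈ 62.42°.
There are 2l+1 = 13 values of m_l.

Σ(L_z)² = 182 ℏ²; θ(m_l=3) ≈ 62.42°; 13 values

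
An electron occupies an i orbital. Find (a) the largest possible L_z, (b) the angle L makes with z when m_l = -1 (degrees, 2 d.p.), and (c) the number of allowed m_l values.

An i state has l = 6.
L_z,max = lℏ = 6ℏ.
For m_l = -1: cos θ = -1/√42, θ ≈ 98.88°.
There are 2l+1 = 13 values of m_l.

L_z,max = 6ℏ; θ(m_l=-1) ≈ 98.88°; 13 values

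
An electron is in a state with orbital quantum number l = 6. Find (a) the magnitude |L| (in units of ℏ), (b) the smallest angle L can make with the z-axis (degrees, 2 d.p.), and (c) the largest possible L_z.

|L| = ℏ√(6·7) = √42 ℏ ≈ 6.481ℏ.
cos θ_min = 6/√42, so θ_min ≈ 22.21°.
L_z,max = lℏ = 6ℏ.

|L| = √42 ℏ ≈ 6.481ℏ; θ_min ≈ 22.21°; L_z,max = 6ℏ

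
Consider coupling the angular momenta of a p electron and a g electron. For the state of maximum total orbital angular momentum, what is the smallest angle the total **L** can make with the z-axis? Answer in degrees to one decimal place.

By the triangle rule, |l₁ − l₂| ≤ L ≤ l₁ + l₂.
L ∈ {3, 4, 5}.
The maximum is L = 5, with |L_tot| = ℏ√(5·6) = √30 ℏ.
The minimum angle with z is arccos(5/√30) ≈ 24.1°.

θ_min ≈ 24.1°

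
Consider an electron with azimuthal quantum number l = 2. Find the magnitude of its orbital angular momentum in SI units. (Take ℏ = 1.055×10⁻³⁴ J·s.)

|L| = ℏ√(l(l+1)) = ℏ√(2·3) = √6 ℏ
Numerically, |L| = 2.449 × (1.055×10⁻³⁴ J·s) = 2.584×10⁻³⁴ J·s.

|L| = 2.584×10⁻³⁴ J·s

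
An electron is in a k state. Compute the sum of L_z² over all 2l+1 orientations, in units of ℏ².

Σ(L_z)² = 280 ℏ²

For a k orbital, l = 7.
m_l runs from −7 to 7, i.e. {-7, -6, -5, -4, -3, -2, -1, 0, 1, 2, 3, 4, 5, 6, 7}.
Σ m_l² = l(l+1)(2l+1)/3 = 7·8·15/3 = 280.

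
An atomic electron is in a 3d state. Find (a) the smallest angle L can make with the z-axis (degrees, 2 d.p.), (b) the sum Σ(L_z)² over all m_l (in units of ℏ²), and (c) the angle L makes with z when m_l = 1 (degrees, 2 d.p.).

For 3d, l = 2.
cos θ_min = 2/√6, so θ_min ≈ 35.26°.
Σ m_l² = 10, so Σ(L_z)² = 10 ℏ².
For m_l = 1: cos θ = 1/√6, θ ≈ 65.91°.

θ_min ≈ 35.26°; Σ(L_z)² = 10 ℏ²; θ(m_l=1) ≈ 65.91°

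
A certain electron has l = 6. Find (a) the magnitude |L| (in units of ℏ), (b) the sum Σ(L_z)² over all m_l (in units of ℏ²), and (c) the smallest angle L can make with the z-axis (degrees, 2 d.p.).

|L| = ℏ√(6·7) = √42 ℏ ≈ 6.481ℏ.
Σ m_l² = 182, so Σ(L_z)² = 182 ℏ².
cos θ_min = 6/√42, so θ_min ≈ 22.21°.

|L| = √42 ℏ ≈ 6.481ℏ; Σ(L_z)² = 182 ℏ²; θ_min ≈ 22.21°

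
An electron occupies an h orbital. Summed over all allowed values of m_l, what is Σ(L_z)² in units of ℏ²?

For an h orbital, l = 5.
The allowed m_l values are -5, -4, -3, -2, -1, 0, 1, 2, 3, 4, 5.
Summing m² from −5 to 5: Σ m_l² = 110.

Σ(L_z)² = 110 ℏ²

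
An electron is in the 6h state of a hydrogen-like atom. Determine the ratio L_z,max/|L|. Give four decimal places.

For 6h, l = 5.
|L| = √30 ℏ ≈ 5.4772ℏ, while L_z,max = lℏ = 5ℏ.
L_z,max/|L| = 5/√30 = 0.9129.

L_z,max/|L| = 0.9129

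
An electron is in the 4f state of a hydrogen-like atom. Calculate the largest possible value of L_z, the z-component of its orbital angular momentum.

L_z,max = 3ℏ

The 4f subshell has l = 3.
L_z = m_l ℏ with m_l ∈ {−3, …, 3}; the maximum is m_l = 3.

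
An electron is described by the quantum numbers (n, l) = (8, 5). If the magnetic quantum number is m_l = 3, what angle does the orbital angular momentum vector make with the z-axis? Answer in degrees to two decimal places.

|L|² = l(l+1)ℏ² = 30ℏ², so |L| = √30 ℏ.
L_z = m_l ℏ = 3ℏ.
cos θ = L_z/|L| = 3/√30, so θ ≈ 56.79°.

θ ≈ 56.79°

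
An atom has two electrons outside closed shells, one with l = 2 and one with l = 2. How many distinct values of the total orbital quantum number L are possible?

5

L runs from |2 − 2| = 0 to 2 + 2 = 4.
So L can be 0, 1, 2, 3, 4.
That is 5 values.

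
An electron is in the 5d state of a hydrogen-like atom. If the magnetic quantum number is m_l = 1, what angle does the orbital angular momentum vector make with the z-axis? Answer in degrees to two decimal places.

5d means n = 5, l = 2.
|L|² = l(l+1)ℏ² = 6ℏ², so |L| = √6 ℏ.
L_z = m_l ℏ = 1ℏ.
cos θ = L_z/|L| = 1/√6, so θ ≈ 65.91°.

θ ≈ 65.91°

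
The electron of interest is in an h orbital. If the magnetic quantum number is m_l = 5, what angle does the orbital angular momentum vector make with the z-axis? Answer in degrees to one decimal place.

θ ≈ 24.1°

For an h orbital, l = 5.
|L|² = l(l+1)ℏ² = 30ℏ², so |L| = √30 ℏ.
L_z = m_l ℏ = 5ℏ.
cos θ = L_z/|L| = 5/√30, so θ ≈ 24.1°.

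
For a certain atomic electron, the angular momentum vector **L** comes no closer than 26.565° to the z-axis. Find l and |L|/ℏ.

At minimum angle, m_l = l, so cos θ = l/√(l(l+1)); cos²θ = l/(l+1) = 0.8000.
Solving: l = 4.
Then |L| = ℏ√(4·5) = 2√5 ℏ.

l = 4, |L| = 2√5 ℏ ≈ 4.472ℏ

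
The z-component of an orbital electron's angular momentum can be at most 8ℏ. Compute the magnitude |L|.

L_z,max = lℏ, so l = 8.
|L| = ℏ√(l(l+1)) = 6√2 ℏ.

|L| = 6√2 ℏ ≈ 8.485ℏ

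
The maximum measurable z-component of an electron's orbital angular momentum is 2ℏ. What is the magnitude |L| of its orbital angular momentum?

The maximum L_z equals lℏ, giving l = 2.
Then |L| = ℏ√(2·3) = √6 ℏ.

|L| = √6 ℏ ≈ 2.449ℏ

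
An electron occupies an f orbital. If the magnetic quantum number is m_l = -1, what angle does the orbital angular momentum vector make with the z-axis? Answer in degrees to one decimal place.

θ ≈ 106.8°

For an f orbital, l = 3.
|L| = ℏ√(l(l+1)) = 2√3 ℏ.
L_z = m_l ℏ = −1ℏ.
cos θ = L_z/|L| = -1/√12, so θ ≈ 106.8°.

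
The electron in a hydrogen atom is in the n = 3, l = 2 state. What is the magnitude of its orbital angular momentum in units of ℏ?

|L| = ℏ√(l(l+1)) = ℏ√(2·3) = √6 ℏ

|L| = √6 ℏ ≈ 2.449ℏ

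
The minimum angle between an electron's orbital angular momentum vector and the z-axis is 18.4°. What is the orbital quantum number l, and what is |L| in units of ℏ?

l = 9, |L| = 3√10 ℏ ≈ 9.487ℏ

cos²θ_min = l/(l+1) = 0.9004.
l = cos²θ/sin²θ ≈ 9.
Then |L| = ℏ√(9·10) = 3√10 ℏ.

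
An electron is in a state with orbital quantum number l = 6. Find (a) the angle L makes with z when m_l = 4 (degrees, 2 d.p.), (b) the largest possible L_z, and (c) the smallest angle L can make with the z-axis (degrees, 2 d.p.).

θ(m_l=4) ≈ 51.89°; L_z,max = 6ℏ; θ_min ≈ 22.21°

For m_l = 4: cos θ = 4/√42, θ ≈ 51.89°.
L_z,max = lℏ = 6ℏ.
cos θ_min = 6/√42, so θ_min ≈ 22.21°.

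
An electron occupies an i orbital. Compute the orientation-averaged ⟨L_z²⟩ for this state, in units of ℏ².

I corresponds to l = 6.
m_l runs from −6 to 6, i.e. {-6, -5, -4, -3, -2, -1, 0, 1, 2, 3, 4, 5, 6}.
⟨L_z²⟩ = ℏ²·(Σ m_l²)/(2l+1) = ℏ²·182/13 = 14ℏ².

⟨L_z²⟩ = 14 ℏ²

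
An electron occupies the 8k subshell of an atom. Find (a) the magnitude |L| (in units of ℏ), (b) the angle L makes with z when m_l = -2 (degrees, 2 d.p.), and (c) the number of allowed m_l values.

The 8k subshell has l = 7.
|L| = ℏ√(7·8) = 2√14 ℏ ≈ 7.483ℏ.
For m_l = -2: cos θ = -2/√56, θ ≈ 105.50°.
There are 2l+1 = 15 values of m_l.

|L| = 2√14 ℏ ≈ 7.483ℏ; θ(m_l=-2) ≈ 105.50°; 15 values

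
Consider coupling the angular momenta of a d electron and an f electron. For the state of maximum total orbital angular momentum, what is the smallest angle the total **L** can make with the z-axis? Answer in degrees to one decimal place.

θ_min ≈ 24.1°

Angular momentum addition gives L = |l₁ − l₂|, …, l₁ + l₂.
So L can be 1, 2, 3, 4, 5.
The maximum is L = 5, with |L_tot| = ℏ√(5·6) = √30 ℏ.
The minimum angle with z is arccos(5/√30) ≈ 24.1°.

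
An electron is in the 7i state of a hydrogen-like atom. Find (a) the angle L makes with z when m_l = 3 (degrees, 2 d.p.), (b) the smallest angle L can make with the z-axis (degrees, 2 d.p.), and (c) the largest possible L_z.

θ(m_l=3) ≈ 62.42°; θ_min ≈ 22.21°; L_z,max = 6ℏ

7i means n = 7, l = 6.
For m_l = 3: cos θ = 3/√42, θ ≈ 62.42°.
cos θ_min = 6/√42, so θ_min ≈ 22.21°.
L_z,max = lℏ = 6ℏ.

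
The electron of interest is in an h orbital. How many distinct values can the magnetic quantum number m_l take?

11

The letter h corresponds to l = 5.
The number of m_l values is 2l + 1 = 2·5 + 1 = 11.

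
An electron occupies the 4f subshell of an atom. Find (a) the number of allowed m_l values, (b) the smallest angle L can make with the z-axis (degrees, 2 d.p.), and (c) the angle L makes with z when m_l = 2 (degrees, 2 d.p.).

4f means n = 4, l = 3.
There are 2l+1 = 7 values of m_l.
cos θ_min = 3/√12, so θ_min ≈ 30.00°.
For m_l = 2: cos θ = 2/√12, θ ≈ 54.74°.

7 values; θ_min ≈ 30.00°; θ(m_l=2) ≈ 54.74°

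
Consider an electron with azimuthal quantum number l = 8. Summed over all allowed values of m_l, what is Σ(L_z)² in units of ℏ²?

Σ(L_z)² = 408 ℏ²

m_l runs from −8 to 8, i.e. {-8, -7, -6, -5, -4, -3, -2, -1, 0, 1, 2, 3, 4, 5, 6, 7, 8}.
Σ m_l² = l(l+1)(2l+1)/3 = 8·9·17/3 = 408.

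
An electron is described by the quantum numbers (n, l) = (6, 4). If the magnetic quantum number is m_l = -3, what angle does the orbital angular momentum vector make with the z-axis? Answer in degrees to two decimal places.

θ ≈ 132.13°

|L| = √(l(l+1)) ℏ = 2√5 ℏ.
L_z = m_l ℏ = −3ℏ.
cos θ = L_z/|L| = -3/√20, so θ ≈ 132.13°.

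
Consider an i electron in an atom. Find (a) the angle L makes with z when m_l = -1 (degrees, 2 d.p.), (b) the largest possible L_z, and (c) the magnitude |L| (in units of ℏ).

θ(m_l=-1) ≈ 98.88°; L_z,max = 6ℏ; |L| = √42 ℏ ≈ 6.481ℏ

For an i orbital, l = 6.
For m_l = -1: cos θ = -1/√42, θ ≈ 98.88°.
L_z,max = lℏ = 6ℏ.
|L| = ℏ√(6·7) = √42 ℏ ≈ 6.481ℏ.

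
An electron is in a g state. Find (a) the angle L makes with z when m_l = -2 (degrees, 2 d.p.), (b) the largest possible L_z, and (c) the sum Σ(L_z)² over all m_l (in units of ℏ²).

A g state has l = 4.
For m_l = -2: cos θ = -2/√20, θ ≈ 116.57°.
L_z,max = lℏ = 4ℏ.
Σ m_l² = 60, so Σ(L_z)² = 60 ℏ².

θ(m_l=-2) ≈ 116.57°; L_z,max = 4ℏ; Σ(L_z)² = 60 ℏ²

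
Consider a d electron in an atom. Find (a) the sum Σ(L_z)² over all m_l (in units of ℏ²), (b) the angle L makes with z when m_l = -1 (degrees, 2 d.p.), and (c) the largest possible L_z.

The letter d corresponds to l = 2.
Σ m_l² = 10, so Σ(L_z)² = 10 ℏ².
For m_l = -1: cos θ = -1/√6, θ ≈ 114.09°.
L_z,max = lℏ = 2ℏ.

Σ(L_z)² = 10 ℏ²; θ(m_l=-1) ≈ 114.09°; L_z,max = 2ℏ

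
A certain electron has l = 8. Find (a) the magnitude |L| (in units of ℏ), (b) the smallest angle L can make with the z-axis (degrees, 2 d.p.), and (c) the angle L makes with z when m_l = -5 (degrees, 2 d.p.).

|L| = 6√2 ℏ ≈ 8.485ℏ; θ_min ≈ 19.47°; θ(m_l=-5) ≈ 126.10°

|L| = ℏ√(8·9) = 6√2 ℏ ≈ 8.485ℏ.
cos θ_min = 8/√72, so θ_min ≈ 19.47°.
For m_l = -5: cos θ = -5/√72, θ ≈ 126.10°.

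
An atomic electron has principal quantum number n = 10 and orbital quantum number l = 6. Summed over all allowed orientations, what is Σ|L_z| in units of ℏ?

m_l runs from −6 to 6, i.e. {-6, -5, -4, -3, -2, -1, 0, 1, 2, 3, 4, 5, 6}.
Σ|m_l| = 2·6(6+1)/2 = 42.

Σ|L_z| = 42 ℏ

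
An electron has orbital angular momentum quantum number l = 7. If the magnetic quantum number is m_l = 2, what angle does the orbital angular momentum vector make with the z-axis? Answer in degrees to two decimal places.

|L|² = l(l+1)ℏ² = 56ℏ², so |L| = 2√14 ℏ.
L_z = m_l ℏ = 2ℏ.
cos θ = L_z/|L| = 2/√56, so θ ≈ 74.50°.

θ ≈ 74.50°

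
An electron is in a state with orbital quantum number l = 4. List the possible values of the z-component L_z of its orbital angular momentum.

L_z = m_l ℏ with m_l ranging from −l to +l in integer steps.
For l = 4: m_l ∈ {-4, -3, -2, -1, 0, 1, 2, 3, 4}.

L_z ∈ {−4ℏ, −3ℏ, −2ℏ, −ℏ, 0, ℏ, 2ℏ, 3ℏ, 4ℏ}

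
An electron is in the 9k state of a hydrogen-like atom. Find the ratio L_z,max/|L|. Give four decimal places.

L_z,max/|L| = 0.9354

For 9k, l = 7.
|L| = 2√14 ℏ ≈ 7.4833ℏ, while L_z,max = lℏ = 7ℏ.
L_z,max/|L| = 7/√56 = 0.9354.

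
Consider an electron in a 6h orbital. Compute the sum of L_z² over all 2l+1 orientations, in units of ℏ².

6h means n = 6, l = 5.
m_l runs from −5 to 5, i.e. {-5, -4, -3, -2, -1, 0, 1, 2, 3, 4, 5}.
Σ m_l² = 2·(1 + 4 + 9 + 16 + 25) = 110.

Σ(L_z)² = 110 ℏ²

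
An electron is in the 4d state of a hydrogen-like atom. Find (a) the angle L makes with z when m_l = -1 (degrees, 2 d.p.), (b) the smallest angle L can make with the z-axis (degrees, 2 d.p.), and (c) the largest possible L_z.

θ(m_l=-1) ≈ 114.09°; θ_min ≈ 35.26°; L_z,max = 2ℏ

The 4d subshell has l = 2.
For m_l = -1: cos θ = -1/√6, θ ≈ 114.09°.
cos θ_min = 2/√6, so θ_min ≈ 35.26°.
L_z,max = lℏ = 2ℏ.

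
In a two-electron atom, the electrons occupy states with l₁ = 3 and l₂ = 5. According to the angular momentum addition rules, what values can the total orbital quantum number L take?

L = 2, 3, 4, 5, 6, 7, 8

L runs from |3 − 5| = 2 to 3 + 5 = 8.
Allowed values: L = 2, 3, 4, 5, 6, 7, 8.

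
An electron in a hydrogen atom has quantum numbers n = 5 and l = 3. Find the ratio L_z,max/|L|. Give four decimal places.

|L| = 2√3 ℏ ≈ 3.4641ℏ, while L_z,max = lℏ = 3ℏ.
L_z,max/|L| = 3/√12 = 0.8660.

L_z,max/|L| = 0.8660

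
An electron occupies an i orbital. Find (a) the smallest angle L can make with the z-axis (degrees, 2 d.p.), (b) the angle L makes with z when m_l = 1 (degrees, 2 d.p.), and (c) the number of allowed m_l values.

I corresponds to l = 6.
cos θ_min = 6/√42, so θ_min ≈ 22.21°.
For m_l = 1: cos θ = 1/√42, θ ≈ 81.12°.
There are 2l+1 = 13 values of m_l.

θ_min ≈ 22.21°; θ(m_l=1) ≈ 81.12°; 13 values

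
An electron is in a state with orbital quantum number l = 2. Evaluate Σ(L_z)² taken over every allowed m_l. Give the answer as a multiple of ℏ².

m_l runs from −2 to 2, i.e. {-2, -1, 0, 1, 2}.
Summing m² from −2 to 2: Σ m_l² = 10.

Σ(L_z)² = 10 ℏ²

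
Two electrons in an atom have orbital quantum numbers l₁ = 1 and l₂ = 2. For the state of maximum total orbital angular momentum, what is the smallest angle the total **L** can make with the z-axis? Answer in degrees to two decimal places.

θ_min ≈ 30.00°

L runs from |1 − 2| = 1 to 1 + 2 = 3.
L ∈ {1, 2, 3}.
The maximum is L = 3, with |L_tot| = ℏ√(3·4) = 2√3 ℏ.
The minimum angle with z is arccos(3/√12) ≈ 30.00°.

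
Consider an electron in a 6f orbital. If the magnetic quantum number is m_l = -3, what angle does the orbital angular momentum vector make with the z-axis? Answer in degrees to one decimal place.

The 6f subshell has l = 3.
|L|² = l(l+1)ℏ² = 12ℏ², so |L| = 2√3 ℏ.
L_z = m_l ℏ = −3ℏ.
cos θ = L_z/|L| = -3/√12, so θ ≈ 150.0°.

θ ≈ 150.0°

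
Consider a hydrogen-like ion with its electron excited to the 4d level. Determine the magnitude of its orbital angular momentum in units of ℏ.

The 4d level has l = 2.
|L| = ℏ√(l(l+1)) = ℏ√(2·3) = √6 ℏ

|L| = √6 ℏ ≈ 2.449ℏ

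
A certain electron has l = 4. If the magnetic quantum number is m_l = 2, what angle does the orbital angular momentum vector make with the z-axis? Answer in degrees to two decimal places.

|L| = √(l(l+1)) ℏ = 2√5 ℏ.
L_z = m_l ℏ = 2ℏ.
cos θ = L_z/|L| = 2/√20, so θ ≈ 63.43°.

θ ≈ 63.43°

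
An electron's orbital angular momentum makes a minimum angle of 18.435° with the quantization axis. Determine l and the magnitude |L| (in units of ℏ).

l = 9, |L| = 3√10 ℏ ≈ 9.487ℏ

cos θ_min = l/√(l(l+1)) = √(l/(l+1)), so l/(l+1) = cos²(18.435°) = 0.9000.
l = cos²θ/sin²θ ≈ 9.
Then |L| = ℏ√(9·10) = 3√10 ℏ.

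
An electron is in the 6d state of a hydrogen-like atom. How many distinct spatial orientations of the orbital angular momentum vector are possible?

For 6d, l = 2.
The number of m_l values is 2l + 1 = 2·2 + 1 = 5.

5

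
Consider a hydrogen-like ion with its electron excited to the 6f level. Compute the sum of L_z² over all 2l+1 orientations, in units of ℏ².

Σ(L_z)² = 28 ℏ²

The 6f level has l = 3.
m_l runs from −3 to 3, i.e. {-3, -2, -1, 0, 1, 2, 3}.
Summing m² from −3 to 3: Σ m_l² = 28.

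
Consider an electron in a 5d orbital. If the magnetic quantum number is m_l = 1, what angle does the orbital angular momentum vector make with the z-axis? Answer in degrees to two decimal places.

The 5d subshell has l = 2.
|L|² = l(l+1)ℏ² = 6ℏ², so |L| = √6 ℏ.
L_z = m_l ℏ = 1ℏ.
cos θ = L_z/|L| = 1/√6, so θ ≈ 65.91°.

θ ≈ 65.91°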